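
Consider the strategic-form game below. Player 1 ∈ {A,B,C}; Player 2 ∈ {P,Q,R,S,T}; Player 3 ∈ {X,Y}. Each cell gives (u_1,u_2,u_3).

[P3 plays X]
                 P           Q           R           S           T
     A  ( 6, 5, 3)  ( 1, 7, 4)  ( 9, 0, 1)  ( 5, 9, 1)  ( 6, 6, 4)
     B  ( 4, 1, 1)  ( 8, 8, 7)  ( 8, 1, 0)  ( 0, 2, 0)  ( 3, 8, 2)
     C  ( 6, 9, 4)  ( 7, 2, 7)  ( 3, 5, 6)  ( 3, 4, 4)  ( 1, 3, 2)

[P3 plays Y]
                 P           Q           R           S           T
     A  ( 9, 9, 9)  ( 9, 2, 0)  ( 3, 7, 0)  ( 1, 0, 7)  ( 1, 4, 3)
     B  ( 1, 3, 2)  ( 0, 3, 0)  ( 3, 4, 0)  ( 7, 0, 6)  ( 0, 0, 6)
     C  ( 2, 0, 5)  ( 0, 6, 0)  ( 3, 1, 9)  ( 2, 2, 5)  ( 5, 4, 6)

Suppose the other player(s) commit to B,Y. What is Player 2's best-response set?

u_2(P vs B,Y) = 3
u_2(Q vs B,Y) = 3
u_2(R vs B,Y) = 4
u_2(S vs B,Y) = 0
u_2(T vs B,Y) = 0
max payoff 4 at {R}

BR_2 = {R}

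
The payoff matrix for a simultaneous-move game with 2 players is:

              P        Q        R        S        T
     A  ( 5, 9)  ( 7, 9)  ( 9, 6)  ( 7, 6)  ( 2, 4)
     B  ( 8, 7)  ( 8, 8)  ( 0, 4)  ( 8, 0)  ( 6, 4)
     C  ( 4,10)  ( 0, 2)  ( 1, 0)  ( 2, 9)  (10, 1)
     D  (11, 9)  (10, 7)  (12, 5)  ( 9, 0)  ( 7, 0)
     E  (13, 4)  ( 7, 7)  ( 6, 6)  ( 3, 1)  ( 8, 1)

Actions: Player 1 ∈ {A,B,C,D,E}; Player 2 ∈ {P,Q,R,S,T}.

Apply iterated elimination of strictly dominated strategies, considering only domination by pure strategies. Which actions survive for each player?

IESDS → P1:{D,E} P2:{P,Q}

P1 drop A (D beats it: P:11>5 Q:10>7 R:12>9 S:9>7 T:7>2)
P1 drop B (D beats it: P:11>8 Q:10>8 R:12>0 S:9>8 T:7>6)
P2 drop R (Q beats it: C:2>0 D:7>5 E:7>6)
P2 drop S (P beats it: C:10>9 D:9>0 E:4>1)
P2 drop T (P beats it: C:10>1 D:9>0 E:4>1)
P1 drop C (D beats it: P:11>4 Q:10>0)
P1→{D,E} P2→{P,Q}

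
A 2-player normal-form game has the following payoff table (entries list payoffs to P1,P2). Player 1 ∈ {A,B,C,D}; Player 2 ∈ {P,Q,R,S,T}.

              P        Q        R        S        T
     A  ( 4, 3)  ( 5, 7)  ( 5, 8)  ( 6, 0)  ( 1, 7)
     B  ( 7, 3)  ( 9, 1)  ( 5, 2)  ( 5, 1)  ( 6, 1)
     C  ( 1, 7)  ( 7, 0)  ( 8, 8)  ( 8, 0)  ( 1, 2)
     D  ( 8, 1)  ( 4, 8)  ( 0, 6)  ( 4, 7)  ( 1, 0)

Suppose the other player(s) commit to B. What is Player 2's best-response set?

u_2(P vs B) = 3
u_2(Q vs B) = 1
u_2(R vs B) = 2
u_2(S vs B) = 1
u_2(T vs B) = 1
max payoff 3 at {P}

BR_2 = {P}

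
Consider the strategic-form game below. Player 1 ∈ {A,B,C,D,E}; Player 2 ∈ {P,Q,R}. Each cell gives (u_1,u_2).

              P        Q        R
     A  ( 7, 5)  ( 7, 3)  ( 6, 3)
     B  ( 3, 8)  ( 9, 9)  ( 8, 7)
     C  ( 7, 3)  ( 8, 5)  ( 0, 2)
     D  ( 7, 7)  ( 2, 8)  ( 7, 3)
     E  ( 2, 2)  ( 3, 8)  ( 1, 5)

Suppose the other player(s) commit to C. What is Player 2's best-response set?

u_2(P vs C) = 3
u_2(Q vs C) = 5
u_2(R vs C) = 2
max payoff 5 at {Q}

argmax u_2 = {Q}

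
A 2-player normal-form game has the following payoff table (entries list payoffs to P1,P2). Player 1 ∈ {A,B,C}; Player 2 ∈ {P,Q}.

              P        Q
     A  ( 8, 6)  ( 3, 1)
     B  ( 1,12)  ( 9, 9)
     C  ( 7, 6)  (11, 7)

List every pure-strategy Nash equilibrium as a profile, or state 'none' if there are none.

(A,P): NE
(A,Q): not NE [P1→C gives 11>3; P2→P gives 6>1]
(B,P): not NE [P1→A gives 8>1]
(B,Q): not NE [P1→C gives 11>9; P2→P gives 12>9]
(C,P): not NE [P1→A gives 8>7; P2→Q gives 7>6]
(C,Q): NE

PSNE = {(A,P), (C,Q)}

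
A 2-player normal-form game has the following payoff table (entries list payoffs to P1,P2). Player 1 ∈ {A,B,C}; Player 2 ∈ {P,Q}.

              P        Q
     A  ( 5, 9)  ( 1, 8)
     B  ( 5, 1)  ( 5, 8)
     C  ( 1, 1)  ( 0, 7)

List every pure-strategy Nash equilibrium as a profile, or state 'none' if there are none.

(A,P): NE
(A,Q): not NE [P1→B gives 5>1; P2→P gives 9>8]
(B,P): not NE [P2→Q gives 8>1]
(B,Q): NE
(C,P): not NE [P1→B gives 5>1; P2→Q gives 7>1]
(C,Q): not NE [P1→B gives 5>0]

NE set: (A,P), (B,Q)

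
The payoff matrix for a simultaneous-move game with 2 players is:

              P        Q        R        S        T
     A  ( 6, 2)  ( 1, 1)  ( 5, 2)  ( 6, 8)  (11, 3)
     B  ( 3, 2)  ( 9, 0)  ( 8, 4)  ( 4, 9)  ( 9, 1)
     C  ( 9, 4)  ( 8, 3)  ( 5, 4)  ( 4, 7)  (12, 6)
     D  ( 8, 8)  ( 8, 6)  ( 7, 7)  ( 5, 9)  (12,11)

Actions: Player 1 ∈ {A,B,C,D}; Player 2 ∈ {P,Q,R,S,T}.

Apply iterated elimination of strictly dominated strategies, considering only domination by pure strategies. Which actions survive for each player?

P2 drop P (S beats it: A:8>2 B:9>2 C:7>4 D:9>8)
P2 drop Q (R beats it: A:2>1 B:4>0 C:4>3 D:7>6)
P2 drop R (S beats it: A:8>2 B:9>4 C:7>4 D:9>7)
P1 drop B (A beats it: S:6>4 T:11>9)
P1→{A,C,D} P2→{S,T}

IESDS → P1:{A,C,D} P2:{S,T}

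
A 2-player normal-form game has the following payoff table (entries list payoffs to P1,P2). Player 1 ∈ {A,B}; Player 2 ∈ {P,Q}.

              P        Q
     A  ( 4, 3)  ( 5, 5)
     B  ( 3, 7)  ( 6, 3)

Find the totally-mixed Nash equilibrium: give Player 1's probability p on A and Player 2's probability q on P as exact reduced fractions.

P1 mixes 2/3 on A; P2 mixes 1/2 on P

P1 indiff ⇒ q·4+(1-q)·5 = q·3+(1-q)·6 ⇒ q(1) = (1-q)(1) ⇒ q = 1/2
P2 indiff ⇒ p·3+(1-p)·7 = p·5+(1-p)·3 ⇒ p(-2) = (1-p)(-4) ⇒ p = 2/3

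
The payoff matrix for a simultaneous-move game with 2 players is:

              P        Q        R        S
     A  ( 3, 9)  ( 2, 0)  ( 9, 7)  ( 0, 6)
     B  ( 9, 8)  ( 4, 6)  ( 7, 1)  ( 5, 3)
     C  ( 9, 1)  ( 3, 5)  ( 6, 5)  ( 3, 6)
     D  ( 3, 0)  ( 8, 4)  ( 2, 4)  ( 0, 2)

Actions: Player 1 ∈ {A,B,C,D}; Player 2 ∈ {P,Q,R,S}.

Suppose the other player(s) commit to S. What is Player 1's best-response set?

u_1(A vs S) = 0
u_1(B vs S) = 5
u_1(C vs S) = 3
u_1(D vs S) = 0
max payoff 5 at {B}

BR_1 = {B}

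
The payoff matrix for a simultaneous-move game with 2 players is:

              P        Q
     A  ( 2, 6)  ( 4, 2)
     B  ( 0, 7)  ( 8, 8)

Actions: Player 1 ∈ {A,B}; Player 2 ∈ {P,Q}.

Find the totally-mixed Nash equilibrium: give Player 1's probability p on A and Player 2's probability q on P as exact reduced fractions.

P1 indiff ⇒ q·2+(1-q)·4 = q·0+(1-q)·8 ⇒ q(2) = (1-q)(4) ⇒ q = 2/3
P2 indiff ⇒ p·6+(1-p)·7 = p·2+(1-p)·8 ⇒ p(4) = (1-p)(1) ⇒ p = 1/5

(p,q) = (1/5, 2/3)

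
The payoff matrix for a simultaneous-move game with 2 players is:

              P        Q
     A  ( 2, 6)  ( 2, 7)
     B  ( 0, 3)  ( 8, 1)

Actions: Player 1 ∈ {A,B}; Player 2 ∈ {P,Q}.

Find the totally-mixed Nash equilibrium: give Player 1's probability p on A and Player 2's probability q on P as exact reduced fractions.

p=2/3, q=3/4

P1 indiff ⇒ q·2+(1-q)·2 = q·0+(1-q)·8 ⇒ q(2) = (1-q)(6) ⇒ q = 3/4
P2 indiff ⇒ p·6+(1-p)·3 = p·7+(1-p)·1 ⇒ p(-1) = (1-p)(-2) ⇒ p = 2/3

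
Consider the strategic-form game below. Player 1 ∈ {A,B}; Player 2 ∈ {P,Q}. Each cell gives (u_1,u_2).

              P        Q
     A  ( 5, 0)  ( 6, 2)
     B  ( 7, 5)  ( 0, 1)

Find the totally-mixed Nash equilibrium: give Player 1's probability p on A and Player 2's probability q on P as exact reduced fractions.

P1 indiff ⇒ q·5+(1-q)·6 = q·7+(1-q)·0 ⇒ q(-2) = (1-q)(-6) ⇒ q = 3/4
P2 indiff ⇒ p·0+(1-p)·5 = p·2+(1-p)·1 ⇒ p(-2) = (1-p)(-4) ⇒ p = 2/3

p=2/3, q=3/4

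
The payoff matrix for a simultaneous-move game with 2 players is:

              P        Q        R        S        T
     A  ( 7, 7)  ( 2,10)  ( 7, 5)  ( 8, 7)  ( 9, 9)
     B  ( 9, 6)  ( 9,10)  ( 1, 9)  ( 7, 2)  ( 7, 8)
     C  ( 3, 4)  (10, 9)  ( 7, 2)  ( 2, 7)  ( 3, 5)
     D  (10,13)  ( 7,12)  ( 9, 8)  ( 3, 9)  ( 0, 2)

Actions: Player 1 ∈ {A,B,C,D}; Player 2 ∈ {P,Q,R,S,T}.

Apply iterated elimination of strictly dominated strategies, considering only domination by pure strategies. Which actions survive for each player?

Survivors P1:{B,C,D} P2:{P,Q}

P2 drop R (Q beats it: A:10>5 B:10>9 C:9>2 D:12>8)
P2 drop S (Q beats it: A:10>7 B:10>2 C:9>7 D:12>9)
P2 drop T (Q beats it: A:10>9 B:10>8 C:9>5 D:12>2)
P1 drop A (B beats it: P:9>7 Q:9>2)
P1→{B,C,D} P2→{P,Q}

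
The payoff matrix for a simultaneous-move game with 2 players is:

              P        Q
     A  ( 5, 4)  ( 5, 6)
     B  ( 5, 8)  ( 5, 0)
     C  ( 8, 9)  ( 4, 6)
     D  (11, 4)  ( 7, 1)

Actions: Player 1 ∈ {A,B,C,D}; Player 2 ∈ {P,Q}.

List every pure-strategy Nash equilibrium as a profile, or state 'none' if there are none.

(A,P): not NE [P1→D gives 11>5; P2→Q gives 6>4]
(A,Q): not NE [P1→D gives 7>5]
(B,P): not NE [P1→D gives 11>5]
(B,Q): not NE [P1→D gives 7>5; P2→P gives 8>0]
(C,P): not NE [P1→D gives 11>8]
(C,Q): not NE [P1→D gives 7>4; P2→P gives 9>6]
(D,P): NE
(D,Q): not NE [P2→P gives 4>1]

NE set: (D,P)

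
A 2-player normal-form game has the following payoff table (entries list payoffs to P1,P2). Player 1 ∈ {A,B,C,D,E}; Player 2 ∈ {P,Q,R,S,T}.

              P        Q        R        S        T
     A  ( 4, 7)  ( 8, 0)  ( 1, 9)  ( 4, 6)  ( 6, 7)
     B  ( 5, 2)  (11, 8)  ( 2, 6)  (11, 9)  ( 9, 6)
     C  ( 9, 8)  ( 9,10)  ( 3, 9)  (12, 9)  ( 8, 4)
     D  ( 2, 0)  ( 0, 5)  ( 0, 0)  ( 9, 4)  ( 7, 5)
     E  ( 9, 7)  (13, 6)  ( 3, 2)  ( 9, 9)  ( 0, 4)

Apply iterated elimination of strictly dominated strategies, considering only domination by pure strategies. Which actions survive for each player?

Survivors P1:{B,C,E} P2:{Q,S}

P1 drop A (B beats it: P:5>4 Q:11>8 R:2>1 S:11>4 T:9>6)
P1 drop D (B beats it: P:5>2 Q:11>0 R:2>0 S:11>9 T:9>7)
P2 drop P (S beats it: B:9>2 C:9>8 E:9>7)
P2 drop R (Q beats it: B:8>6 C:10>9 E:6>2)
P2 drop T (Q beats it: B:8>6 C:10>4 E:6>4)
P1→{B,C,E} P2→{Q,S}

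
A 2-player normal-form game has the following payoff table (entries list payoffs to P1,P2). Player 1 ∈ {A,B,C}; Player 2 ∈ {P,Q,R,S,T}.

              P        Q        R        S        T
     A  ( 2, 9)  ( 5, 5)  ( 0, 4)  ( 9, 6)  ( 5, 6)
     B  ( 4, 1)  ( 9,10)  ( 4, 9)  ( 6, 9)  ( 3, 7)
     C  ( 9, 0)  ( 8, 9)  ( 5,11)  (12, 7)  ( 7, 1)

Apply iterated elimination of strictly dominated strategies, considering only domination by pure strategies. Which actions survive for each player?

P1 drop A (C beats it: P:9>2 Q:8>5 R:5>0 S:12>9 T:7>5)
P2 drop P (Q beats it: B:10>1 C:9>0)
P2 drop S (Q beats it: B:10>9 C:9>7)
P2 drop T (Q beats it: B:10>7 C:9>1)
P1→{B,C} P2→{Q,R}

IESDS → P1:{B,C} P2:{Q,R}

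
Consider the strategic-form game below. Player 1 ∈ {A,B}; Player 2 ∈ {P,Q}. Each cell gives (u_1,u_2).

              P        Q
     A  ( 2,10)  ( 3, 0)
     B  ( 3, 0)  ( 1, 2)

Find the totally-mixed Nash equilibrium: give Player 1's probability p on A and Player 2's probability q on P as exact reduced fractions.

P1 indiff ⇒ q·2+(1-q)·3 = q·3+(1-q)·1 ⇒ q(-1) = (1-q)(-2) ⇒ q = 2/3
P2 indiff ⇒ p·10+(1-p)·0 = p·0+(1-p)·2 ⇒ p(10) = (1-p)(2) ⇒ p = 1/6

P1 mixes 1/6 on A; P2 mixes 2/3 on P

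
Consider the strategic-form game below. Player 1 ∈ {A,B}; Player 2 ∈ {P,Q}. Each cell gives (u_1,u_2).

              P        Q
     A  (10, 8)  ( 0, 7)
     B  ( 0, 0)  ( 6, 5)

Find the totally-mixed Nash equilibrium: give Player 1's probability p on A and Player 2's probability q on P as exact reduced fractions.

P1 indiff ⇒ q·10+(1-q)·0 = q·0+(1-q)·6 ⇒ q(10) = (1-q)(6) ⇒ q = 3/8
P2 indiff ⇒ p·8+(1-p)·0 = p·7+(1-p)·5 ⇒ p(1) = (1-p)(5) ⇒ p = 5/6

p=5/6, q=3/8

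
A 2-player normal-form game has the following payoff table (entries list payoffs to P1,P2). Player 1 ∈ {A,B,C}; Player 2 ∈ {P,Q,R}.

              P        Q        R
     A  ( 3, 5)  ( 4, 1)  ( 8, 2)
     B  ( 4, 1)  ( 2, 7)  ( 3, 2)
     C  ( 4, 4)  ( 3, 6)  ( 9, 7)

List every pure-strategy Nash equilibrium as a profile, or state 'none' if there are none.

PSNE = {(C,R)}

(A,P): not NE [P1→C gives 4>3]
(A,Q): not NE [P2→P gives 5>1]
(A,R): not NE [P1→C gives 9>8; P2→P gives 5>2]
(B,P): not NE [P2→Q gives 7>1]
(B,Q): not NE [P1→A gives 4>2]
(B,R): not NE [P1→C gives 9>3; P2→Q gives 7>2]
(C,P): not NE [P2→R gives 7>4]
(C,Q): not NE [P1→A gives 4>3; P2→R gives 7>6]
(C,R): NE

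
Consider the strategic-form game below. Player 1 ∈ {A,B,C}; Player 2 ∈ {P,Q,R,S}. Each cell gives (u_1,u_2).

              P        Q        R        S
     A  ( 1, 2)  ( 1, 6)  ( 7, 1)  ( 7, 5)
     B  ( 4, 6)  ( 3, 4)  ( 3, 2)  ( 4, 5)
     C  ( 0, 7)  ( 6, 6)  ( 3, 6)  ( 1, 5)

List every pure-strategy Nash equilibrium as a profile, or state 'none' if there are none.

(A,P): not NE [P1→B gives 4>1; P2→Q gives 6>2]
(A,Q): not NE [P1→C gives 6>1]
(A,R): not NE [P2→Q gives 6>1]
(A,S): not NE [P2→Q gives 6>5]
(B,P): NE
(B,Q): not NE [P1→C gives 6>3; P2→P gives 6>4]
(B,R): not NE [P1→A gives 7>3; P2→P gives 6>2]
(B,S): not NE [P1→A gives 7>4; P2→P gives 6>5]
(C,P): not NE [P1→B gives 4>0]
(C,Q): not NE [P2→P gives 7>6]
(C,R): not NE [P1→A gives 7>3; P2→P gives 7>6]
(C,S): not NE [P1→A gives 7>1; P2→P gives 7>5]

Nash profiles: (B,P)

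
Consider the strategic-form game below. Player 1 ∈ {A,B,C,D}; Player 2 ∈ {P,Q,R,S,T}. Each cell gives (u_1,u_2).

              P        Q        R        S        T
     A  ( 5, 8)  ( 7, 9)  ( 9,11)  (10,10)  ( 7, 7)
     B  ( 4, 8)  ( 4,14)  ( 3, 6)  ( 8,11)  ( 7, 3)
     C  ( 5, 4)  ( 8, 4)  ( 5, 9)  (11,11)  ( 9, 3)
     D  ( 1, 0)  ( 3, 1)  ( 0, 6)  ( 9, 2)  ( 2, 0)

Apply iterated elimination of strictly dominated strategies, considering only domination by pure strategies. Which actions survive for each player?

P1 drop B (C beats it: P:5>4 Q:8>4 R:5>3 S:11>8 T:9>7)
P1 drop D (A beats it: P:5>1 Q:7>3 R:9>0 S:10>9 T:7>2)
P2 drop P (R beats it: A:11>8 C:9>4)
P2 drop Q (R beats it: A:11>9 C:9>4)
P2 drop T (R beats it: A:11>7 C:9>3)
P1→{A,C} P2→{R,S}

Remaining: P1:{A,C} P2:{R,S}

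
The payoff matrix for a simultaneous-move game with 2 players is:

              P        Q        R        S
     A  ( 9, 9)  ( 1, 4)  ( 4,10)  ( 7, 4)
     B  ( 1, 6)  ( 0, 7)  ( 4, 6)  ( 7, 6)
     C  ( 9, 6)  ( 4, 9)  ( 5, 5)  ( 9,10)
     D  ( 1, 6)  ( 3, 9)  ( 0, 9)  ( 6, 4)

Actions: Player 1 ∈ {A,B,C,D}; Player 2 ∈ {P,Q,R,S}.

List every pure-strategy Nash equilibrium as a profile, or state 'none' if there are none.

(A,P): not NE [P2→R gives 10>9]
(A,Q): not NE [P1→C gives 4>1; P2→R gives 10>4]
(A,R): not NE [P1→C gives 5>4]
(A,S): not NE [P1→C gives 9>7; P2→R gives 10>4]
(B,P): not NE [P1→C gives 9>1; P2→Q gives 7>6]
(B,Q): not NE [P1→C gives 4>0]
(B,R): not NE [P1→C gives 5>4; P2→Q gives 7>6]
(B,S): not NE [P1→C gives 9>7; P2→Q gives 7>6]
(C,P): not NE [P2→S gives 10>6]
(C,Q): not NE [P2→S gives 10>9]
(C,R): not NE [P2→S gives 10>5]
(C,S): NE
(D,P): not NE [P1→C gives 9>1; P2→R gives 9>6]
(D,Q): not NE [P1→C gives 4>3]
(D,R): not NE [P1→C gives 5>0]
(D,S): not NE [P1→C gives 9>6; P2→R gives 9>4]

NE set: (C,S)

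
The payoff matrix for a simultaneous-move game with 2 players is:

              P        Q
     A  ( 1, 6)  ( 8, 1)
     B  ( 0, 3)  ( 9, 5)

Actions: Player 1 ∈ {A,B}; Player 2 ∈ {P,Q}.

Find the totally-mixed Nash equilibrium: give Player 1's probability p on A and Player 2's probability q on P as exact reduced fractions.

P1 indiff ⇒ q·1+(1-q)·8 = q·0+(1-q)·9 ⇒ q(1) = (1-q)(1) ⇒ q = 1/2
P2 indiff ⇒ p·6+(1-p)·3 = p·1+(1-p)·5 ⇒ p(5) = (1-p)(2) ⇒ p = 2/7

p=2/7, q=1/2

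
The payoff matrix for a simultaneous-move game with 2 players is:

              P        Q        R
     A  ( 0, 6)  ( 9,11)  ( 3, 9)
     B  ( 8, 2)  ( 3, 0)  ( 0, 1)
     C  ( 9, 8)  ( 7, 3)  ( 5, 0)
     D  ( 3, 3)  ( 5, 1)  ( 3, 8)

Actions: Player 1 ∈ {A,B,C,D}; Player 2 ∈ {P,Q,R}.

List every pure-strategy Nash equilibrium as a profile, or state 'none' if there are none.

(A,P): not NE [P1→C gives 9>0; P2→Q gives 11>6]
(A,Q): NE
(A,R): not NE [P1→C gives 5>3; P2→Q gives 11>9]
(B,P): not NE [P1→C gives 9>8]
(B,Q): not NE [P1→A gives 9>3; P2→P gives 2>0]
(B,R): not NE [P1→C gives 5>0; P2→P gives 2>1]
(C,P): NE
(C,Q): not NE [P1→A gives 9>7; P2→P gives 8>3]
(C,R): not NE [P2→P gives 8>0]
(D,P): not NE [P1→C gives 9>3; P2→R gives 8>3]
(D,Q): not NE [P1→A gives 9>5; P2→R gives 8>1]
(D,R): not NE [P1→C gives 5>3]

NE set: (A,Q), (C,P)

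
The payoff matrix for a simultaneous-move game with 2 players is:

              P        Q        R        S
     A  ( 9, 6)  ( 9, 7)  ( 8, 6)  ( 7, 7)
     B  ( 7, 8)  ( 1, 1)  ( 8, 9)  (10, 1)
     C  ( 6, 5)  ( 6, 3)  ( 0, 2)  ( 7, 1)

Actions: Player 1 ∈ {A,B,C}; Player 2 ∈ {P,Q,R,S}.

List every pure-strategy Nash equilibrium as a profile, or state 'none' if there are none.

(A,P): not NE [P2→S gives 7>6]
(A,Q): NE
(A,R): not NE [P2→S gives 7>6]
(A,S): not NE [P1→B gives 10>7]
(B,P): not NE [P1→A gives 9>7; P2→R gives 9>8]
(B,Q): not NE [P1→A gives 9>1; P2→R gives 9>1]
(B,R): NE
(B,S): not NE [P2→R gives 9>1]
(C,P): not NE [P1→A gives 9>6]
(C,Q): not NE [P1→A gives 9>6; P2→P gives 5>3]
(C,R): not NE [P1→B gives 8>0; P2→P gives 5>2]
(C,S): not NE [P1→B gives 10>7; P2→P gives 5>1]

NE set: (A,Q), (B,R)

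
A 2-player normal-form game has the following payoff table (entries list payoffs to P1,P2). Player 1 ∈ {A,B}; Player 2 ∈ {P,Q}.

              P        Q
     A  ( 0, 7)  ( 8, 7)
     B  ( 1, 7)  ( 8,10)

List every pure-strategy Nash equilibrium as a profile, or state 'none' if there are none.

PSNE = {(A,Q), (B,Q)}

(A,P): not NE [P1→B gives 1>0]
(A,Q): NE
(B,P): not NE [P2→Q gives 10>7]
(B,Q): NE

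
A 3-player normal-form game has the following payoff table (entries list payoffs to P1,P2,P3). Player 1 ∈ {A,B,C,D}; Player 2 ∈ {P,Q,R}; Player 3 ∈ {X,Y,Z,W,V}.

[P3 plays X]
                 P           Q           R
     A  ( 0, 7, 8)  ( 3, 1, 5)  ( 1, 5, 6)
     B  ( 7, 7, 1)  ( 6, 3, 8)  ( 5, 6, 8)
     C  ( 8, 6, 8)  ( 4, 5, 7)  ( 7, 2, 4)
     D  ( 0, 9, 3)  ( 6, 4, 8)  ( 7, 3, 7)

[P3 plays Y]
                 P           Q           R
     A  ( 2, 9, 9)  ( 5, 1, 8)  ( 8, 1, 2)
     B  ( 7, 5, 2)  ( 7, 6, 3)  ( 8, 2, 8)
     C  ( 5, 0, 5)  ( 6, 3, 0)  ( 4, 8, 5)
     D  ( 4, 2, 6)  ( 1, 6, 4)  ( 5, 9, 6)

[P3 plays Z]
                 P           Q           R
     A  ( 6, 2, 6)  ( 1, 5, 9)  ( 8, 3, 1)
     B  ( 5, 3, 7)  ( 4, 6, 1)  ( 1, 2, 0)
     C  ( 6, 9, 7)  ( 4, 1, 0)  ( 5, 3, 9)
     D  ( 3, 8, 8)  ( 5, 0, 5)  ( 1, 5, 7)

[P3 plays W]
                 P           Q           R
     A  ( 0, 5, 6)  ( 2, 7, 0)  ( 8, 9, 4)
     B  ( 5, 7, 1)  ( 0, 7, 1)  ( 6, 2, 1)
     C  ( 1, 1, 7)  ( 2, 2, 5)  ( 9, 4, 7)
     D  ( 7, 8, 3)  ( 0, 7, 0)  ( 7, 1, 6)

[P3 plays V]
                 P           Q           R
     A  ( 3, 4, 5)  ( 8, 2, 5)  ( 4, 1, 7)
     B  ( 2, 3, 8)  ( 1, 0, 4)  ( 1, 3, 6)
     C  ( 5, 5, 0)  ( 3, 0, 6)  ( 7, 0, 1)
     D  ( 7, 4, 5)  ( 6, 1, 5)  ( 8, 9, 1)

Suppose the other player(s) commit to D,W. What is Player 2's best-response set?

P2 best: {P}

u_2(P vs D,W) = 8
u_2(Q vs D,W) = 7
u_2(R vs D,W) = 1
max payoff 8 at {P}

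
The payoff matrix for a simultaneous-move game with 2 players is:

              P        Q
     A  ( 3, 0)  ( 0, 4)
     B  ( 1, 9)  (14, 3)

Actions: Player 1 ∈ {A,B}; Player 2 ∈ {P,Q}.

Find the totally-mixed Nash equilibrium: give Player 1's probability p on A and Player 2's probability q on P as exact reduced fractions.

P1 indiff ⇒ q·3+(1-q)·0 = q·1+(1-q)·14 ⇒ q(2) = (1-q)(14) ⇒ q = 7/8
P2 indiff ⇒ p·0+(1-p)·9 = p·4+(1-p)·3 ⇒ p(-4) = (1-p)(-6) ⇒ p = 3/5

(p,q) = (3/5, 7/8)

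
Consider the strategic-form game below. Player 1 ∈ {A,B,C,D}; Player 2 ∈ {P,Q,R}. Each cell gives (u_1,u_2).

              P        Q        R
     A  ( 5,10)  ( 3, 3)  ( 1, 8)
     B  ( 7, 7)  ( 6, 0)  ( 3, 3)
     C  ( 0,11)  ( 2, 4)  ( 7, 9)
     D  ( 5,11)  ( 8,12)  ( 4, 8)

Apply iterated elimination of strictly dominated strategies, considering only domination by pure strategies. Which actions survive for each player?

IESDS → P1:{B,D} P2:{P,Q}

P1 drop A (B beats it: P:7>5 Q:6>3 R:3>1)
P2 drop R (P beats it: B:7>3 C:11>9 D:11>8)
P1 drop C (B beats it: P:7>0 Q:6>2)
P1→{B,D} P2→{P,Q}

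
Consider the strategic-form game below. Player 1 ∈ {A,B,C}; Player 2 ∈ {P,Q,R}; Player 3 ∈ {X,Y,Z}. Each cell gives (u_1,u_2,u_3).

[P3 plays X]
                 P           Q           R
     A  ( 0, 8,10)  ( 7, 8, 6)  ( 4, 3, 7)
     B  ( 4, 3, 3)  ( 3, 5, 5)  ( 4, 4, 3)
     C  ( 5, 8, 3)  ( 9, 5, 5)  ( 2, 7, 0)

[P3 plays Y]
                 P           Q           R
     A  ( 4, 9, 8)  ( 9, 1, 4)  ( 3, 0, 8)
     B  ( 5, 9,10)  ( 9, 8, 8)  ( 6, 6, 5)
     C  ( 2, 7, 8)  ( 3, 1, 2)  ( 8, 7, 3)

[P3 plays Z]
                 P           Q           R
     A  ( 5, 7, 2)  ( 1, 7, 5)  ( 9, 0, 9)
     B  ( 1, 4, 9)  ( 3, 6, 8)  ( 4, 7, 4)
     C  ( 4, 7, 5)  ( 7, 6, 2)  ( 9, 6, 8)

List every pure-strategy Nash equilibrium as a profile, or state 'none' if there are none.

Nash profiles: (B,P,Y)

(A,P,X): not NE [P1→C gives 5>0]
(A,P,Y): not NE [P1→B gives 5>4; P3→X gives 10>8]
(A,P,Z): not NE [P3→X gives 10>2]
(A,Q,X): not NE [P1→C gives 9>7]
(A,Q,Y): not NE [P2→P gives 9>1; P3→X gives 6>4]
(A,Q,Z): not NE [P1→C gives 7>1; P3→X gives 6>5]
(A,R,X): not NE [P2→Q gives 8>3; P3→Z gives 9>7]
(A,R,Y): not NE [P1→C gives 8>3; P2→P gives 9>0; P3→Z gives 9>8]
(A,R,Z): not NE [P2→Q gives 7>0]
(B,P,X): not NE [P1→C gives 5>4; P2→Q gives 5>3; P3→Y gives 10>3]
(B,P,Y): NE
(B,P,Z): not NE [P1→A gives 5>1; P2→R gives 7>4; P3→Y gives 10>9]
(B,Q,X): not NE [P1→C gives 9>3; P3→Z gives 8>5]
(B,Q,Y): not NE [P2→P gives 9>8]
(B,Q,Z): not NE [P1→C gives 7>3; P2→R gives 7>6]
(B,R,X): not NE [P2→Q gives 5>4; P3→Y gives 5>3]
(B,R,Y): not NE [P1→C gives 8>6; P2→P gives 9>6]
(B,R,Z): not NE [P1→C gives 9>4; P3→Y gives 5>4]
(C,P,X): not NE [P3→Y gives 8>3]
(C,P,Y): not NE [P1→B gives 5>2]
(C,P,Z): not NE [P1→A gives 5>4; P3→Y gives 8>5]
(C,Q,X): not NE [P2→P gives 8>5]
(C,Q,Y): not NE [P1→B gives 9>3; P2→R gives 7>1; P3→X gives 5>2]
(C,Q,Z): not NE [P2→P gives 7>6; P3→X gives 5>2]
(C,R,X): not NE [P1→B gives 4>2; P2→P gives 8>7; P3→Z gives 8>0]
(C,R,Y): not NE [P3→Z gives 8>3]
(C,R,Z): not NE [P2→P gives 7>6]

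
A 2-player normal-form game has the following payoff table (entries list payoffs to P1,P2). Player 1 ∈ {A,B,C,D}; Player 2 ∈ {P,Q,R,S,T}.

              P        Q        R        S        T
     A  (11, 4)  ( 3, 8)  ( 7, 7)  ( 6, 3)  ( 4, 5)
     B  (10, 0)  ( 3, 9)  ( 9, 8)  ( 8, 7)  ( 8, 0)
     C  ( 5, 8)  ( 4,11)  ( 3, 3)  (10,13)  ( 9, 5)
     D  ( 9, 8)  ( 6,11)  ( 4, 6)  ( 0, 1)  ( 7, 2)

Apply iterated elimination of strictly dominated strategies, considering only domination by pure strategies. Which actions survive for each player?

Remaining: P1:{C,D} P2:{Q,S}

P2 drop P (Q beats it: A:8>4 B:9>0 C:11>8 D:11>8)
P2 drop R (Q beats it: A:8>7 B:9>8 C:11>3 D:11>6)
P1 drop A (C beats it: Q:4>3 S:10>6 T:9>4)
P1 drop B (C beats it: Q:4>3 S:10>8 T:9>8)
P2 drop T (Q beats it: C:11>5 D:11>2)
P1→{C,D} P2→{Q,S}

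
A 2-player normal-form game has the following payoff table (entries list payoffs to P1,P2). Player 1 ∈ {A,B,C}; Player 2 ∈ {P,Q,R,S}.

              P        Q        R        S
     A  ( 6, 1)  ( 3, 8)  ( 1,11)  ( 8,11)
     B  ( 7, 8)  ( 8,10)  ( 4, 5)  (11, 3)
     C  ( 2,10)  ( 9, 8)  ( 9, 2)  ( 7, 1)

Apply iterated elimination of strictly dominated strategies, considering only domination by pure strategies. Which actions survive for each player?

P1 drop A (B beats it: P:7>6 Q:8>3 R:4>1 S:11>8)
P2 drop R (P beats it: B:8>5 C:10>2)
P2 drop S (P beats it: B:8>3 C:10>1)
P1→{B,C} P2→{P,Q}

IESDS → P1:{B,C} P2:{P,Q}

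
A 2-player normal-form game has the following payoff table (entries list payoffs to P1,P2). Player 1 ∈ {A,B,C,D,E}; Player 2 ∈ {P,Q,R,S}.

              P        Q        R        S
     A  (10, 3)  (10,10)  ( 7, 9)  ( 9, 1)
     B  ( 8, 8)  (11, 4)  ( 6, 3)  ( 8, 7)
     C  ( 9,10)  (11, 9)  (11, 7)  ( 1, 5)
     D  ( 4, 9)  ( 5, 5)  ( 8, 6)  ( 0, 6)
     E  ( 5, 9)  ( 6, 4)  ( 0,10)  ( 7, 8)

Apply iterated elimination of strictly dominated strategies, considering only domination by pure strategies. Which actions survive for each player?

P1 drop D (C beats it: P:9>4 Q:11>5 R:11>8 S:1>0)
P1 drop E (A beats it: P:10>5 Q:10>6 R:7>0 S:9>7)
P2 drop R (Q beats it: A:10>9 B:4>3 C:9>7)
P2 drop S (P beats it: A:3>1 B:8>7 C:10>5)
P1→{A,B,C} P2→{P,Q}

IESDS → P1:{A,B,C} P2:{P,Q}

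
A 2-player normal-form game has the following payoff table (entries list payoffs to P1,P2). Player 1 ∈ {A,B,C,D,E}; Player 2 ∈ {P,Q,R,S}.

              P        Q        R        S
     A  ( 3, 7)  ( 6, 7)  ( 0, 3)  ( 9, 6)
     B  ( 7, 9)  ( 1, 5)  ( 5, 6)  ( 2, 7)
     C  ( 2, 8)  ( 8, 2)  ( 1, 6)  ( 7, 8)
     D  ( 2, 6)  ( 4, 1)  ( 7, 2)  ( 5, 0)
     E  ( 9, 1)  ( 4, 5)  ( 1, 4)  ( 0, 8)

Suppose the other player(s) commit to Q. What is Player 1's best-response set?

BR_1 = {C}

u_1(A vs Q) = 6
u_1(B vs Q) = 1
u_1(C vs Q) = 8
u_1(D vs Q) = 4
u_1(E vs Q) = 4
max payoff 8 at {C}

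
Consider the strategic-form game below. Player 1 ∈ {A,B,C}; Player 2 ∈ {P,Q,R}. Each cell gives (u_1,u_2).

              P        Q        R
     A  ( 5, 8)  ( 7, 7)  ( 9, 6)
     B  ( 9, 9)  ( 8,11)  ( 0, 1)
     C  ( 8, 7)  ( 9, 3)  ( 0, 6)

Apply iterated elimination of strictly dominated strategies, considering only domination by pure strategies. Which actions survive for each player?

Survivors P1:{B,C} P2:{P,Q}

P2 drop R (P beats it: A:8>6 B:9>1 C:7>6)
P1 drop A (B beats it: P:9>5 Q:8>7)
P1→{B,C} P2→{P,Q}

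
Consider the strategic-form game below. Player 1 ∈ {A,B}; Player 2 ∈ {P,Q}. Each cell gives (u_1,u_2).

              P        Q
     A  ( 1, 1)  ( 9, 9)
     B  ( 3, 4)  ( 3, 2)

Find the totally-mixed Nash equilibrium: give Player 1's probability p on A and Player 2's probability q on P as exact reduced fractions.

P1 indiff ⇒ q·1+(1-q)·9 = q·3+(1-q)·3 ⇒ q(-2) = (1-q)(-6) ⇒ q = 3/4
P2 indiff ⇒ p·1+(1-p)·4 = p·9+(1-p)·2 ⇒ p(-8) = (1-p)(-2) ⇒ p = 1/5

p=1/5, q=3/4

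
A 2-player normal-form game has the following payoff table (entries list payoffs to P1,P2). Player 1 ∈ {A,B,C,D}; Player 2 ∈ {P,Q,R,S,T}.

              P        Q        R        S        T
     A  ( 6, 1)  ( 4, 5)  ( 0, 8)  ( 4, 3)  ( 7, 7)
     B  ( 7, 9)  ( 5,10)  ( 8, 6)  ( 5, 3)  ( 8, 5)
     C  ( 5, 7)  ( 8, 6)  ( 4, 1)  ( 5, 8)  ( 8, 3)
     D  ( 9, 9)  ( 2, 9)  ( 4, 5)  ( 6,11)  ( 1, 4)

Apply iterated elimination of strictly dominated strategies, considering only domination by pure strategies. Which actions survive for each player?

P1 drop A (B beats it: P:7>6 Q:5>4 R:8>0 S:5>4 T:8>7)
P2 drop R (P beats it: B:9>6 C:7>1 D:9>5)
P2 drop T (P beats it: B:9>5 C:7>3 D:9>4)
P1→{B,C,D} P2→{P,Q,S}

Survivors P1:{B,C,D} P2:{P,Q,S}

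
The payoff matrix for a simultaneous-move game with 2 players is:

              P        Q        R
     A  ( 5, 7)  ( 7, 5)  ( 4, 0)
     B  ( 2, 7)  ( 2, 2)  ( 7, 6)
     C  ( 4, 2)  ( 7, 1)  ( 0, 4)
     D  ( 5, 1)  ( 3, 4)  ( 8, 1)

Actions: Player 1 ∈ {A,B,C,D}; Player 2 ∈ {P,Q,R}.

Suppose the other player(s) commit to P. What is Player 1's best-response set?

u_1(A vs P) = 5
u_1(B vs P) = 2
u_1(C vs P) = 4
u_1(D vs P) = 5
max payoff 5 at {A,D}

argmax u_1 = {A,D}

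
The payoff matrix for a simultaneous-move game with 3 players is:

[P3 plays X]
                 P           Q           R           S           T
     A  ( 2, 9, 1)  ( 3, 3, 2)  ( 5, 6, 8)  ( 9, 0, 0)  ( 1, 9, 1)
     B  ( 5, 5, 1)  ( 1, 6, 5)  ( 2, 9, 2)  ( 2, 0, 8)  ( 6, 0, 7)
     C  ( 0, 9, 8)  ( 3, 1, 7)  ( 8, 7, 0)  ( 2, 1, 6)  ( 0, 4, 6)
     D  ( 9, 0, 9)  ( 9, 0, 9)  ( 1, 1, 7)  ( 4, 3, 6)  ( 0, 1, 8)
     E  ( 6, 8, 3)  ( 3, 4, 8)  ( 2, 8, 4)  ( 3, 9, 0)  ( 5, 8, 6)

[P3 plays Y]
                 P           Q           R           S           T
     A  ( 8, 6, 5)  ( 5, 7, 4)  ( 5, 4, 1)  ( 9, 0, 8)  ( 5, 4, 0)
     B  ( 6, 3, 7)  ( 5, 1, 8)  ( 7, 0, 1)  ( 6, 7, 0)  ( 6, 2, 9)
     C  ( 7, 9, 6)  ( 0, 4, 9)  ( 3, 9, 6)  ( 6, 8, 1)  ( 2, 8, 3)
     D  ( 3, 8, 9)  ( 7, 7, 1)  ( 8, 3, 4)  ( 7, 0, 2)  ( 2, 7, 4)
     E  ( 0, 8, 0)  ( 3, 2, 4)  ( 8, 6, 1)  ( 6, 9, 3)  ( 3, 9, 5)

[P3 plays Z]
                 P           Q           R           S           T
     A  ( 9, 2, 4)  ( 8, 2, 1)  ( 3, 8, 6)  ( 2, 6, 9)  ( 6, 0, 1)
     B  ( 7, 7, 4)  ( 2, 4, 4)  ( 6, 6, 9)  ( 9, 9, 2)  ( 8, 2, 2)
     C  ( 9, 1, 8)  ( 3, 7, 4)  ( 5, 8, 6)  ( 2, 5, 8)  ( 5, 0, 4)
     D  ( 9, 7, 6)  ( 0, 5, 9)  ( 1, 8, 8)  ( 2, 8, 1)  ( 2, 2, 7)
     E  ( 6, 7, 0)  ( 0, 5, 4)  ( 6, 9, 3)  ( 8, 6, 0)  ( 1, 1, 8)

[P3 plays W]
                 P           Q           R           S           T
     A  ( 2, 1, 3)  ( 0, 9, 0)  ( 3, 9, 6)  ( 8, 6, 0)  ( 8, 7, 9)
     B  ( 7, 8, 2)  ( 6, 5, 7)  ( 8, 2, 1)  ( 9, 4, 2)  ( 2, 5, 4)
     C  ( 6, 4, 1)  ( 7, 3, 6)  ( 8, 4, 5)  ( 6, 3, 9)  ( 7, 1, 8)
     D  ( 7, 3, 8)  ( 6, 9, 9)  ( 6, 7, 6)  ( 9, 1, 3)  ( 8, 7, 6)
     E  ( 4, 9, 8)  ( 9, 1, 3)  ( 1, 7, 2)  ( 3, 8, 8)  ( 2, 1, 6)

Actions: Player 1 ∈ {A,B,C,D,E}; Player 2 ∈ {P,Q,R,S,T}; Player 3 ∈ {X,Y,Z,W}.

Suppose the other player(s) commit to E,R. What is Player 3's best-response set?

P3 best: {X}

u_3(X vs E,R) = 4
u_3(Y vs E,R) = 1
u_3(Z vs E,R) = 3
u_3(W vs E,R) = 2
max payoff 4 at {X}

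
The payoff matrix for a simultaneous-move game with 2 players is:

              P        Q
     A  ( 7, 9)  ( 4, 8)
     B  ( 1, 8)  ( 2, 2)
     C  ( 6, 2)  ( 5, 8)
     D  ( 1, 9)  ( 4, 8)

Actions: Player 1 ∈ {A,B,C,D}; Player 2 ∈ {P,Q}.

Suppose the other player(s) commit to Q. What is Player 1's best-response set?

P1 best: {C}

u_1(A vs Q) = 4
u_1(B vs Q) = 2
u_1(C vs Q) = 5
u_1(D vs Q) = 4
max payoff 5 at {C}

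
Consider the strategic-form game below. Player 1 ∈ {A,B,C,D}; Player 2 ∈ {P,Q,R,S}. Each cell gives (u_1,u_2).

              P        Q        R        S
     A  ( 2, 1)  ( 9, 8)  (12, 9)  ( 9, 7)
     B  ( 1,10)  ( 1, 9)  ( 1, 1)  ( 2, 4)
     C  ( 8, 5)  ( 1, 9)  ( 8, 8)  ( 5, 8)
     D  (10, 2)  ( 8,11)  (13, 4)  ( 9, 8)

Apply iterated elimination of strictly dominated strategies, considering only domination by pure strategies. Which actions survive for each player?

P1 drop B (A beats it: P:2>1 Q:9>1 R:12>1 S:9>2)
P1 drop C (D beats it: P:10>8 Q:8>1 R:13>8 S:9>5)
P2 drop P (Q beats it: A:8>1 D:11>2)
P2 drop S (Q beats it: A:8>7 D:11>8)
P1→{A,D} P2→{Q,R}

Survivors P1:{A,D} P2:{Q,R}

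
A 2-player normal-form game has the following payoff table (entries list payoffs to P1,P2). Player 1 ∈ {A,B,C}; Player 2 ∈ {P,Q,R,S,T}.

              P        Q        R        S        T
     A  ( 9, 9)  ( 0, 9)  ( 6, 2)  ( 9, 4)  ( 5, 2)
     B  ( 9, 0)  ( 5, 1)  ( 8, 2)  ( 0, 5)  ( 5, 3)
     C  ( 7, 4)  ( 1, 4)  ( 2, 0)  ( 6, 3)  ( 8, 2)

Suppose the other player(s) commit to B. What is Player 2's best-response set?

u_2(P vs B) = 0
u_2(Q vs B) = 1
u_2(R vs B) = 2
u_2(S vs B) = 5
u_2(T vs B) = 3
max payoff 5 at {S}

P2 best: {S}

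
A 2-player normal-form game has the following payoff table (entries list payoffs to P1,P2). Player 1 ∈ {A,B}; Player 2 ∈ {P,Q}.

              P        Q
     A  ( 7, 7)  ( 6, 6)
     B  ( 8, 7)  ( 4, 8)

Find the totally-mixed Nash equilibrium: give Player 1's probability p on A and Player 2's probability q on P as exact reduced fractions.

(p,q) = (1/2, 2/3)

P1 indiff ⇒ q·7+(1-q)·6 = q·8+(1-q)·4 ⇒ q(-1) = (1-q)(-2) ⇒ q = 2/3
P2 indiff ⇒ p·7+(1-p)·7 = p·6+(1-p)·8 ⇒ p(1) = (1-p)(1) ⇒ p = 1/2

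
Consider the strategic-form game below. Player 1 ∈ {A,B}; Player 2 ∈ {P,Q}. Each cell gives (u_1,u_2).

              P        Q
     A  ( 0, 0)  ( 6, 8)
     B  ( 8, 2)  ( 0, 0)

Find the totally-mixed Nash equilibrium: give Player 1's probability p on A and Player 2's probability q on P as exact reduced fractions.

P1 indiff ⇒ q·0+(1-q)·6 = q·8+(1-q)·0 ⇒ q(-8) = (1-q)(-6) ⇒ q = 3/7
P2 indiff ⇒ p·0+(1-p)·2 = p·8+(1-p)·0 ⇒ p(-8) = (1-p)(-2) ⇒ p = 1/5

p=1/5, q=3/7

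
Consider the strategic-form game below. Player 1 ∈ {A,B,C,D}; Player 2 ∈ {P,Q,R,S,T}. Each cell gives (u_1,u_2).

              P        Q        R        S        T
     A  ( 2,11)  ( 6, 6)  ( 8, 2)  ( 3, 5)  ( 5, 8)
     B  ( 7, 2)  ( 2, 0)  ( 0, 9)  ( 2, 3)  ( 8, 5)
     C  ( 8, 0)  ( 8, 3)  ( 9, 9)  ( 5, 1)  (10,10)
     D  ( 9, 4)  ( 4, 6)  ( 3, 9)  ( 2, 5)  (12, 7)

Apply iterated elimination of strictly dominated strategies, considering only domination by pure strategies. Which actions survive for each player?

P1 drop A (C beats it: P:8>2 Q:8>6 R:9>8 S:5>3 T:10>5)
P1 drop B (C beats it: P:8>7 Q:8>2 R:9>0 S:5>2 T:10>8)
P2 drop P (Q beats it: C:3>0 D:6>4)
P2 drop Q (R beats it: C:9>3 D:9>6)
P2 drop S (R beats it: C:9>1 D:9>5)
P1→{C,D} P2→{R,T}

Survivors P1:{C,D} P2:{R,T}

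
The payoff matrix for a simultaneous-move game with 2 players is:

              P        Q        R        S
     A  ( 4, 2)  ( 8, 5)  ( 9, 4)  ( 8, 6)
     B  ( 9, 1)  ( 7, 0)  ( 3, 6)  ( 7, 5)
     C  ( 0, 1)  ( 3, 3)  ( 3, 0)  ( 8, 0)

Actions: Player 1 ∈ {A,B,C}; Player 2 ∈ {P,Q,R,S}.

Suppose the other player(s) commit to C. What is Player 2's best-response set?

u_2(P vs C) = 1
u_2(Q vs C) = 3
u_2(R vs C) = 0
u_2(S vs C) = 0
max payoff 3 at {Q}

BR_2 = {Q}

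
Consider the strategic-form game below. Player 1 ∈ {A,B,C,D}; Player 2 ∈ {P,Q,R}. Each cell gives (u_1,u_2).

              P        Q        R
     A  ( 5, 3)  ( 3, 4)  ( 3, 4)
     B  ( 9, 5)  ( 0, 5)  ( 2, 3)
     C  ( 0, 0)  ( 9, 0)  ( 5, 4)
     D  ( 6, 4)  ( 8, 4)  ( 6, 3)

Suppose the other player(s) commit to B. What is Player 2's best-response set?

BR_2 = {P,Q}

u_2(P vs B) = 5
u_2(Q vs B) = 5
u_2(R vs B) = 3
max payoff 5 at {P,Q}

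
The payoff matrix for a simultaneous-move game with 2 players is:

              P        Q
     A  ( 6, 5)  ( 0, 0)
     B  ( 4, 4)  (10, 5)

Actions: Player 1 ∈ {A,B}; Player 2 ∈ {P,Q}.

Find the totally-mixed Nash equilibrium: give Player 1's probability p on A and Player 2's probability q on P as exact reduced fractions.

P1 mixes 1/6 on A; P2 mixes 5/6 on P

P1 indiff ⇒ q·6+(1-q)·0 = q·4+(1-q)·10 ⇒ q(2) = (1-q)(10) ⇒ q = 5/6
P2 indiff ⇒ p·5+(1-p)·4 = p·0+(1-p)·5 ⇒ p(5) = (1-p)(1) ⇒ p = 1/6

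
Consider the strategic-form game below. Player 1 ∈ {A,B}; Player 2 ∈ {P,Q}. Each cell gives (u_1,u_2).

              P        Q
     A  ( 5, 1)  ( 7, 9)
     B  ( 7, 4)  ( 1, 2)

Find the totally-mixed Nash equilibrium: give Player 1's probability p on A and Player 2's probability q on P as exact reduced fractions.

P1 indiff ⇒ q·5+(1-q)·7 = q·7+(1-q)·1 ⇒ q(-2) = (1-q)(-6) ⇒ q = 3/4
P2 indiff ⇒ p·1+(1-p)·4 = p·9+(1-p)·2 ⇒ p(-8) = (1-p)(-2) ⇒ p = 1/5

P1 mixes 1/5 on A; P2 mixes 3/4 on P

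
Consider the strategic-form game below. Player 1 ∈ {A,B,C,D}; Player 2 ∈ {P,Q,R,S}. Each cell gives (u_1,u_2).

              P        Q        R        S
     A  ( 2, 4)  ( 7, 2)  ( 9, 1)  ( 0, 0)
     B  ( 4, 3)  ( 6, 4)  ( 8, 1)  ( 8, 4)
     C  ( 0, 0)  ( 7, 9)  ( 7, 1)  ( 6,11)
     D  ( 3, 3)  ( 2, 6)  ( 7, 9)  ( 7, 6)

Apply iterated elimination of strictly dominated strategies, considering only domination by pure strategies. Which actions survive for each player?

P1 drop D (B beats it: P:4>3 Q:6>2 R:8>7 S:8>7)
P2 drop R (Q beats it: A:2>1 B:4>1 C:9>1)
P1→{A,B,C} P2→{P,Q,S}

Remaining: P1:{A,B,C} P2:{P,Q,S}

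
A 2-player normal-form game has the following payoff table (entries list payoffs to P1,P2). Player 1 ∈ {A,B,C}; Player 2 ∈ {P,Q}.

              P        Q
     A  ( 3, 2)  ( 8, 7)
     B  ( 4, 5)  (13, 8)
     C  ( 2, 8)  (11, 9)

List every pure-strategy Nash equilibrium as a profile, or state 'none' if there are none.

PSNE = {(B,Q)}

(A,P): not NE [P1→B gives 4>3; P2→Q gives 7>2]
(A,Q): not NE [P1→B gives 13>8]
(B,P): not NE [P2→Q gives 8>5]
(B,Q): NE
(C,P): not NE [P1→B gives 4>2; P2→Q gives 9>8]
(C,Q): not NE [P1→B gives 13>11]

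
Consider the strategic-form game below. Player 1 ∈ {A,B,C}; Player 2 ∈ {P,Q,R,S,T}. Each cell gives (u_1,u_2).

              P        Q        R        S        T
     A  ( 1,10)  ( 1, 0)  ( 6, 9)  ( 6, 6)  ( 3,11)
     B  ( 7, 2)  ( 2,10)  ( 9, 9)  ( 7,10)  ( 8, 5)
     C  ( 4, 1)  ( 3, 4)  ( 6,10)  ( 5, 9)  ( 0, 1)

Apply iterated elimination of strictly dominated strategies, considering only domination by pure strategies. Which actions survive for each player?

P1 drop A (B beats it: P:7>1 Q:2>1 R:9>6 S:7>6 T:8>3)
P2 drop P (Q beats it: B:10>2 C:4>1)
P2 drop T (Q beats it: B:10>5 C:4>1)
P1→{B,C} P2→{Q,R,S}

IESDS → P1:{B,C} P2:{Q,R,S}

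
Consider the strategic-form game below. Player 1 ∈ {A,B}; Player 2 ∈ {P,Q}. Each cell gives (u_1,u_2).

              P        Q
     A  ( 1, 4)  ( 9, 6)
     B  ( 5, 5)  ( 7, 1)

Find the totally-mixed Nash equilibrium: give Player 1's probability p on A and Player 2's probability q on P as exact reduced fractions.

(p,q) = (2/3, 1/3)

P1 indiff ⇒ q·1+(1-q)·9 = q·5+(1-q)·7 ⇒ q(-4) = (1-q)(-2) ⇒ q = 1/3
P2 indiff ⇒ p·4+(1-p)·5 = p·6+(1-p)·1 ⇒ p(-2) = (1-p)(-4) ⇒ p = 2/3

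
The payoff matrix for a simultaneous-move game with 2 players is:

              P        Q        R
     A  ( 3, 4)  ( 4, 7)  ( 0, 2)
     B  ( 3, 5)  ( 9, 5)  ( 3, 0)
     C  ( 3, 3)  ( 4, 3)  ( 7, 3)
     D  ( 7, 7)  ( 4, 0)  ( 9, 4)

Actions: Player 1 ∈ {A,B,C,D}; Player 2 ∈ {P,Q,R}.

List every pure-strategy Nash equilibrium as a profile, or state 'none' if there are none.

(A,P): not NE [P1→D gives 7>3; P2→Q gives 7>4]
(A,Q): not NE [P1→B gives 9>4]
(A,R): not NE [P1→D gives 9>0; P2→Q gives 7>2]
(B,P): not NE [P1→D gives 7>3]
(B,Q): NE
(B,R): not NE [P1→D gives 9>3; P2→Q gives 5>0]
(C,P): not NE [P1→D gives 7>3]
(C,Q): not NE [P1→B gives 9>4]
(C,R): not NE [P1→D gives 9>7]
(D,P): NE
(D,Q): not NE [P1→B gives 9>4; P2→P gives 7>0]
(D,R): not NE [P2→P gives 7>4]

PSNE = {(B,Q), (D,P)}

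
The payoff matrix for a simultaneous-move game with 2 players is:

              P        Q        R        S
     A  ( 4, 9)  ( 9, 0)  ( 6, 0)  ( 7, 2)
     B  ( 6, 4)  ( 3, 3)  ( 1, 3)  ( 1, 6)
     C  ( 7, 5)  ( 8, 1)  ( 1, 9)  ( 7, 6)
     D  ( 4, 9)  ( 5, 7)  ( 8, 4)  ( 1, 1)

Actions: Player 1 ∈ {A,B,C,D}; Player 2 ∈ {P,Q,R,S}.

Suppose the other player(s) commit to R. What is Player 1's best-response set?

u_1(A vs R) = 6
u_1(B vs R) = 1
u_1(C vs R) = 1
u_1(D vs R) = 8
max payoff 8 at {D}

argmax u_1 = {D}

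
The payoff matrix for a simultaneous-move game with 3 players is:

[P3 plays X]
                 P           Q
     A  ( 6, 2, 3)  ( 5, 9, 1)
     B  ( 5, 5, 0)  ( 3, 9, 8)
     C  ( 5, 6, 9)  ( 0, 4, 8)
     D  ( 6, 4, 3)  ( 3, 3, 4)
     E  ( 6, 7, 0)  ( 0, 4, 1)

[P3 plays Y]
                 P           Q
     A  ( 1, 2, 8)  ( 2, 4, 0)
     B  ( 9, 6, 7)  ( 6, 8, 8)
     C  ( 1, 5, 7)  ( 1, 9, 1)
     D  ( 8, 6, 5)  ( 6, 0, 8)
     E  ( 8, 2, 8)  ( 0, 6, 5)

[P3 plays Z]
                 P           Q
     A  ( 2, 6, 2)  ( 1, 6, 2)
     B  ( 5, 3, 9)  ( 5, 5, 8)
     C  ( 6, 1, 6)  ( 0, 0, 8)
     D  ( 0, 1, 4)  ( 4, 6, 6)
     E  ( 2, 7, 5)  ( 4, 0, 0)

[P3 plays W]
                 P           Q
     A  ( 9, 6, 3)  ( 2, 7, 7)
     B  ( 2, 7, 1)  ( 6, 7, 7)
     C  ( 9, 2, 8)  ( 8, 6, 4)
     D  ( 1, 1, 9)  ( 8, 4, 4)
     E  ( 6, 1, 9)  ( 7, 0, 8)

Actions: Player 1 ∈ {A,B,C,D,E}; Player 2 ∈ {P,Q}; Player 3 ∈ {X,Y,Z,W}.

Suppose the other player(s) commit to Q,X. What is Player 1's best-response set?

argmax u_1 = {A}

u_1(A vs Q,X) = 5
u_1(B vs Q,X) = 3
u_1(C vs Q,X) = 0
u_1(D vs Q,X) = 3
u_1(E vs Q,X) = 0
max payoff 5 at {A}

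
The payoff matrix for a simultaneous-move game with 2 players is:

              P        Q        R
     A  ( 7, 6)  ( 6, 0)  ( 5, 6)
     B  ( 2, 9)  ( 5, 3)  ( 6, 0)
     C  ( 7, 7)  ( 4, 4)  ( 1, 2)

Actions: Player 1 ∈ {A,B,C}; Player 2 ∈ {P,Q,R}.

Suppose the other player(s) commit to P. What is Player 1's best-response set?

u_1(A vs P) = 7
u_1(B vs P) = 2
u_1(C vs P) = 7
max payoff 7 at {A,C}

BR_1 = {A,C}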